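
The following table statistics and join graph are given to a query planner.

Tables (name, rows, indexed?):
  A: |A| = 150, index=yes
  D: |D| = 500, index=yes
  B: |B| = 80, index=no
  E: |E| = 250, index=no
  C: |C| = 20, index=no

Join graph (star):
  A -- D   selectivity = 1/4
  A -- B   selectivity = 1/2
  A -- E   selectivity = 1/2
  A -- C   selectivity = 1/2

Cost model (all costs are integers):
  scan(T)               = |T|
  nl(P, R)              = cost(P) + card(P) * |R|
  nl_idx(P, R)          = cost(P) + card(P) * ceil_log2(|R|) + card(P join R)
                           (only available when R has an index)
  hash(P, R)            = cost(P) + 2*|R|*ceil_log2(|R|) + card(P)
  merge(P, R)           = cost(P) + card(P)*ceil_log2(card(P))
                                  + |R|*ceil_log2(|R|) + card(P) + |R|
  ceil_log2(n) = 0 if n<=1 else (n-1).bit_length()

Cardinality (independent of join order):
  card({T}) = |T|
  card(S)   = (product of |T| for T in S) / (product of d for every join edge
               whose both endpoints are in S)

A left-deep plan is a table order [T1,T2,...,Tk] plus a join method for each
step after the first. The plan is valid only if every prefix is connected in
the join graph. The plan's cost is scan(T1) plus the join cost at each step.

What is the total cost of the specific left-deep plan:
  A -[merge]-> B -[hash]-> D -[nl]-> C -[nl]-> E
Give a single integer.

step 1: scan A: cost=150, card=150
step 2: join B via merge
    card(P join B) = 150*80/(2) = 6000
    cost = 150 + 150*8 + 80*7 + 150 + 80 = 2140
step 3: join D via hash
    card(P join D) = 6000*500/(4) = 750000
    cost = 2140 + 2*500*9 + 6000 = 17140
step 4: join C via nl
    card(P join C) = 750000*20/(2) = 7500000
    cost = 17140 + 750000*20 = 15017140
step 5: join E via nl
    card(P join E) = 7500000*250/(2) = 937500000
    cost = 15017140 + 7500000*250 = 1890017140

1890017140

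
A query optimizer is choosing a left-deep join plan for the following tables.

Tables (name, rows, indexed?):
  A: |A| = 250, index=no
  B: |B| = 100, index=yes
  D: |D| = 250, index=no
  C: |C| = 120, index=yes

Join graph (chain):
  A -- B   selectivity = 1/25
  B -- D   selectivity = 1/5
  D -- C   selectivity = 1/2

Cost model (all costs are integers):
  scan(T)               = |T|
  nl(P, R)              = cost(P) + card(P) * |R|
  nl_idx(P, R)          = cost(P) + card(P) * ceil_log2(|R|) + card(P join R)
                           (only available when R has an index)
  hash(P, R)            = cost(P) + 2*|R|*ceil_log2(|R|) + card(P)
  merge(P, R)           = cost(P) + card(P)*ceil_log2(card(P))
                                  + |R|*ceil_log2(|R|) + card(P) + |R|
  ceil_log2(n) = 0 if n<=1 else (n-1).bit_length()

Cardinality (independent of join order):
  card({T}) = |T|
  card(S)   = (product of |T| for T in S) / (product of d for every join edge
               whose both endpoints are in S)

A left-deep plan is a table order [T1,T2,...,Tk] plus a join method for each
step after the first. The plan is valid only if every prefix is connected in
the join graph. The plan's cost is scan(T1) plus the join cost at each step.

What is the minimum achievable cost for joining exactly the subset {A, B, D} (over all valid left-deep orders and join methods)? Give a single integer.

Selinger DP over subsets of {A,B,D}:
  {A}: scan cost=250, card=250
  {B}: scan cost=100, card=100
  {D}: scan cost=250, card=250
  {AB}: card=1000; try (B,hash)→1900, (B,nl_idx)→3000, (A,merge)→3150, (B,merge)→3300, (A,hash)→4200, (A,nl)→25100 …(+1); best=1900 via (B,hash)
  {BD}: card=5000; try (B,hash)→1900, (D,merge)→3150, (B,merge)→3300, (D,hash)→4200, (B,nl_idx)→7000, (D,nl)→25100 …(+1); best=1900 via (B,hash)
  {ABD}: card=50000; try (D,hash)→6900, (A,hash)→10900, (D,merge)→15150, (A,merge)→74150, (D,nl)→251900, (A,nl)→1251900; best=6900 via (D,hash)

6900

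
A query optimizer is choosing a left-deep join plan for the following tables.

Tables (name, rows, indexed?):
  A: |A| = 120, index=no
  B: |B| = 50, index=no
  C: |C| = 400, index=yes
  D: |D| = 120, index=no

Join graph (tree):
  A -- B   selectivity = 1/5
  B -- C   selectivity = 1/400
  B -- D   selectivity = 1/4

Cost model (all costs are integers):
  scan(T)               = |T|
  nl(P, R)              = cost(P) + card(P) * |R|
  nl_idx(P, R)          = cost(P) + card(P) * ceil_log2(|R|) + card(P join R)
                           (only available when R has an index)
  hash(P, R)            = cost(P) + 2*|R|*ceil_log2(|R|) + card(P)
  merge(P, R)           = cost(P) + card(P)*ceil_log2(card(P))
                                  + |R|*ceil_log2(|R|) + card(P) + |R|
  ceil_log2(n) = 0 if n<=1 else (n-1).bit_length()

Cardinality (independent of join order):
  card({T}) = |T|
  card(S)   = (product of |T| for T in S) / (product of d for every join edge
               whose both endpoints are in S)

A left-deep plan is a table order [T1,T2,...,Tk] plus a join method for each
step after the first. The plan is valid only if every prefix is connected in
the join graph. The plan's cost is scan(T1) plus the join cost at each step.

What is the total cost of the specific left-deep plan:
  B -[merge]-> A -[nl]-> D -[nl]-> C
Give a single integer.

step 1: scan B: cost=50, card=50
step 2: join A via merge
    card(P join A) = 50*120/(5) = 1200
    cost = 50 + 50*6 + 120*7 + 50 + 120 = 1360
step 3: join D via nl
    card(P join D) = 1200*120/(4) = 36000
    cost = 1360 + 1200*120 = 145360
step 4: join C via nl
    card(P join C) = 36000*400/(400) = 36000
    cost = 145360 + 36000*400 = 14545360

14545360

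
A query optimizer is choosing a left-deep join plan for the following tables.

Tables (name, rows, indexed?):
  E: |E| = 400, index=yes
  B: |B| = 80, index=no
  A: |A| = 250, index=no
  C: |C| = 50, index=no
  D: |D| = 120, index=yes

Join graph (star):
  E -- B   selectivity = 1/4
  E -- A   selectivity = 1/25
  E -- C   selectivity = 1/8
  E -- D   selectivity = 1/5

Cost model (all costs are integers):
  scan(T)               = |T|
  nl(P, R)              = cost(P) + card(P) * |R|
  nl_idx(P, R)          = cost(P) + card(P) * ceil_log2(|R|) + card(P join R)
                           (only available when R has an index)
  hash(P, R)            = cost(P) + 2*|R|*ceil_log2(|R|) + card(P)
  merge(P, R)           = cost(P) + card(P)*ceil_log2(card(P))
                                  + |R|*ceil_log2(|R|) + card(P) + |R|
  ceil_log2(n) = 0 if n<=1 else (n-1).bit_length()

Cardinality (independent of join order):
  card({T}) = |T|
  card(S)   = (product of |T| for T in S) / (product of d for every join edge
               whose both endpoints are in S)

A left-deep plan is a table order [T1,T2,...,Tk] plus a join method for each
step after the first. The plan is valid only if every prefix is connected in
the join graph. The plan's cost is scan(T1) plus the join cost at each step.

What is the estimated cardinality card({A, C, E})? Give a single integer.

25000

Tables in S: A(250), C(50), E(400)
Edges inside S: E-A(d=25), E-C(d=8)
numerator = 250 * 50 * 400 = 5000000
denominator = 25 * 8 = 200
card(S) = 5000000 / 200 = 25000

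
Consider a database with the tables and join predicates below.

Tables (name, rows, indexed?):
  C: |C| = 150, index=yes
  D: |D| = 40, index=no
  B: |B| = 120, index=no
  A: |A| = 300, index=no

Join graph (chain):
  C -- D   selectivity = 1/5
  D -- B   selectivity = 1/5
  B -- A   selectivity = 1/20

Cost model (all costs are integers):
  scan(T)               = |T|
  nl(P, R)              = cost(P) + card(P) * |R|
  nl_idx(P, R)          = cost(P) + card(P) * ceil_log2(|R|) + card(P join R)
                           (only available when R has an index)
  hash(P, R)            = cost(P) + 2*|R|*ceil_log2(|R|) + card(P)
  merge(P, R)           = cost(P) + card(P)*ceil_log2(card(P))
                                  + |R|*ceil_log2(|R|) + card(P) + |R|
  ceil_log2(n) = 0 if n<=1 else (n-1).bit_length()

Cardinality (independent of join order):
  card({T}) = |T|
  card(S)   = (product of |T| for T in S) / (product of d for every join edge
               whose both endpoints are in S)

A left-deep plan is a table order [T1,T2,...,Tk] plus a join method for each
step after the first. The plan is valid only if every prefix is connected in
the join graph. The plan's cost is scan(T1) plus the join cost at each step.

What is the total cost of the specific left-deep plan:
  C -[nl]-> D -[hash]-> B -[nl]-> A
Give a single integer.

8649030

step 1: scan C: cost=150, card=150
step 2: join D via nl
    card(P join D) = 150*40/(5) = 1200
    cost = 150 + 150*40 = 6150
step 3: join B via hash
    card(P join B) = 1200*120/(5) = 28800
    cost = 6150 + 2*120*7 + 1200 = 9030
step 4: join A via nl
    card(P join A) = 28800*300/(20) = 432000
    cost = 9030 + 28800*300 = 8649030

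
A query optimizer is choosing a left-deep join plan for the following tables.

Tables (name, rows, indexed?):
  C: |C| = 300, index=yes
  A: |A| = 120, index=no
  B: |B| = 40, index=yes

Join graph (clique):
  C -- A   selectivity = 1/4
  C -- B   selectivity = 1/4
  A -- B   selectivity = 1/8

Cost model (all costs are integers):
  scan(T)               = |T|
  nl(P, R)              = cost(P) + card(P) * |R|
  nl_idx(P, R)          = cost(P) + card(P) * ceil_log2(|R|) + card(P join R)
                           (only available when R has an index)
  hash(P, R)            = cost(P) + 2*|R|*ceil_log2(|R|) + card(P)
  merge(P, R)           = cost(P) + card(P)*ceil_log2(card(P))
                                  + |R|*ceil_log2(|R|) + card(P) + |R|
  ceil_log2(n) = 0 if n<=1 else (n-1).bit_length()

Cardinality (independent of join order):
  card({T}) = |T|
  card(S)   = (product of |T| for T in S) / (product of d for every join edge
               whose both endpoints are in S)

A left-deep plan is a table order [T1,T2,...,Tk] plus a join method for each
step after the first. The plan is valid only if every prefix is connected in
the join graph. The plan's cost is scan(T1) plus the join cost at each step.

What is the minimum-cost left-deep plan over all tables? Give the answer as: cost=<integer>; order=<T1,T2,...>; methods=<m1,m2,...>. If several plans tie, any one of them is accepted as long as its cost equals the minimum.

cost=5760; order=C,B,A; methods=hash,hash

Selinger DP (subsets sized 1..n):
  {C}: scan cost=300, card=300
  {A}: scan cost=120, card=120
  {B}: scan cost=40, card=40
  {AC}: card=9000; try (A,hash)→2280, (C,merge)→4080, (A,merge)→4260, (C,hash)→5640, (C,nl_idx)→10200, (C,nl)→36120 …(+1); best=2280 via (A,hash)
  {BC}: card=3000; try (B,hash)→1080, (C,merge)→3320, (C,nl_idx)→3400, (B,merge)→3580, (B,nl_idx)→5100, (C,hash)→5480 …(+2); best=1080 via (B,hash)
  {AB}: card=600; try (B,hash)→720, (A,merge)→1280, (B,merge)→1360, (B,nl_idx)→1440, (A,hash)→1760, (A,nl)→4840 …(+1); best=720 via (B,hash)
  {ABC}: card=11250; try (A,hash)→5760, (C,hash)→6720, (C,merge)→10320, (B,hash)→11760, (C,nl_idx)→17370, (A,merge)→41040 …(+5); best=5760 via (A,hash)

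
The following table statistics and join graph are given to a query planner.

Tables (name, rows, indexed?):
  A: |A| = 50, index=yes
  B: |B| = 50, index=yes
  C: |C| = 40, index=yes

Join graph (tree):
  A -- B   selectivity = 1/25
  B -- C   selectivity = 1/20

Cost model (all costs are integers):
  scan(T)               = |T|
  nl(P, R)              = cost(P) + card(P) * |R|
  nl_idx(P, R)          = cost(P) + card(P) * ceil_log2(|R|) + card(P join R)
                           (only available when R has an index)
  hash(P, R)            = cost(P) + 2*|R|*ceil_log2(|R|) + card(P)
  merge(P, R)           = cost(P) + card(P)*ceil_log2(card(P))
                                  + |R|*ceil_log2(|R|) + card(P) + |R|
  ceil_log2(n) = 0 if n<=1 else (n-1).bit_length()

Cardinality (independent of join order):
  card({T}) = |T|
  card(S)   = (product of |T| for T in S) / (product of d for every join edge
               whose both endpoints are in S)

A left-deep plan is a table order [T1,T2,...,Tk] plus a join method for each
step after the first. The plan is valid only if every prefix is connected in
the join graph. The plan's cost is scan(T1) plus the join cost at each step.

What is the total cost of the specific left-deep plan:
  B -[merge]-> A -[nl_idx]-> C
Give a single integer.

step 1: scan B: cost=50, card=50
step 2: join A via merge
    card(P join A) = 50*50/(25) = 100
    cost = 50 + 50*6 + 50*6 + 50 + 50 = 750
step 3: join C via nl_idx
    card(P join C) = 100*40/(20) = 200
    cost = 750 + 100*6 + 200 = 1550

1550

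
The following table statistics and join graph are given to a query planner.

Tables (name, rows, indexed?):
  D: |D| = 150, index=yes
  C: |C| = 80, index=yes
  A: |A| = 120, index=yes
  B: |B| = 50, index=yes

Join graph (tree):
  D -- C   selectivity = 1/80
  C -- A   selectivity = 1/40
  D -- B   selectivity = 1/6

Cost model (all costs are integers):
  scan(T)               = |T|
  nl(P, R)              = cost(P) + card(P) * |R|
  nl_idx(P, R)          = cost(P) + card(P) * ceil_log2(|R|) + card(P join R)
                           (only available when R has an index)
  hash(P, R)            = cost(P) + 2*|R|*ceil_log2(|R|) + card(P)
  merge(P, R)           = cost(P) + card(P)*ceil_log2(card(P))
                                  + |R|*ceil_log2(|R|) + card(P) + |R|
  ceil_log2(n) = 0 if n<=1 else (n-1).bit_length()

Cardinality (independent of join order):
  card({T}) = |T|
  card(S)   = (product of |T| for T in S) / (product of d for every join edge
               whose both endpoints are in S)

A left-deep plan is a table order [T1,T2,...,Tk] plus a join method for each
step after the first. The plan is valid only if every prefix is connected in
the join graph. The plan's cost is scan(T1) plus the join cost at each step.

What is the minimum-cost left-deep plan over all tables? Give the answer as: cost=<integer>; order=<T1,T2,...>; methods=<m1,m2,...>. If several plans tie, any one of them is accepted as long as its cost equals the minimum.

Selinger DP (subsets sized 1..n):
  {D}: scan cost=150, card=150
  {C}: scan cost=80, card=80
  {A}: scan cost=120, card=120
  {B}: scan cost=50, card=50
  {CD}: card=150; try (D,nl_idx)→870, (C,nl_idx)→1350, (C,hash)→1420, (D,merge)→2070, (C,merge)→2140, (D,hash)→2560 …(+2); best=870 via (D,nl_idx)
  {BD}: card=1250; try (B,hash)→900, (D,nl_idx)→1700, (D,merge)→1750, (B,merge)→1850, (B,nl_idx)→2300, (D,hash)→2500 …(+2); best=900 via (B,hash)
  {AC}: card=240; try (A,nl_idx)→880, (C,nl_idx)→1200, (C,hash)→1360, (A,merge)→1680, (C,merge)→1720, (A,hash)→1840 …(+2); best=880 via (A,nl_idx)
  {ACD}: card=450; try (A,nl_idx)→2370, (A,hash)→2700, (A,merge)→3180, (D,nl_idx)→3250, (D,hash)→3520, (D,merge)→4390 …(+2); best=2370 via (A,nl_idx)
  {BCD}: card=1250; try (B,hash)→1620, (B,merge)→2570, (B,nl_idx)→3020, (C,hash)→3270, (B,nl)→8370, (C,nl_idx)→10900 …(+2); best=1620 via (B,hash)
  {ABCD}: card=3750; try (B,hash)→3420, (A,hash)→4550, (B,merge)→7220, (B,nl_idx)→8820, (A,nl_idx)→14120, (A,merge)→17580 …(+2); best=3420 via (B,hash)

cost=3420; order=C,D,A,B; methods=nl_idx,nl_idx,hash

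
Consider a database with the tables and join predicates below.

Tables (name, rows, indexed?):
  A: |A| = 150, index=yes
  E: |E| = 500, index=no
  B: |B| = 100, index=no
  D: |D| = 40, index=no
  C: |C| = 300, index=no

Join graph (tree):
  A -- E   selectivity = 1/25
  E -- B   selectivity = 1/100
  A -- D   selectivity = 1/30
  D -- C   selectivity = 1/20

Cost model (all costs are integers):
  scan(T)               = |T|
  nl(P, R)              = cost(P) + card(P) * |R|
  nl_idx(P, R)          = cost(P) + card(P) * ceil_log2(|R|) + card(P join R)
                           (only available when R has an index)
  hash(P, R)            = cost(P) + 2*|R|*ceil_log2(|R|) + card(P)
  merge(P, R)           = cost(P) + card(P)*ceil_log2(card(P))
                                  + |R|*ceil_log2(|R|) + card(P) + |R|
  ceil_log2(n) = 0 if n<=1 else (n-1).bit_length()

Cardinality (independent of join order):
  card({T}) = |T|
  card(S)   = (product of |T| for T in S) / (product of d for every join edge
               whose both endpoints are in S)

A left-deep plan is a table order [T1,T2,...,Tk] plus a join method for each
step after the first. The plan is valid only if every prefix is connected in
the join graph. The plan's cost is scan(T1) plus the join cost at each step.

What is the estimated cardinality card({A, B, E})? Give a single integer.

3000

Tables in S: A(150), B(100), E(500)
Edges inside S: A-E(d=25), E-B(d=100)
numerator = 150 * 100 * 500 = 7500000
denominator = 25 * 100 = 2500
card(S) = 7500000 / 2500 = 3000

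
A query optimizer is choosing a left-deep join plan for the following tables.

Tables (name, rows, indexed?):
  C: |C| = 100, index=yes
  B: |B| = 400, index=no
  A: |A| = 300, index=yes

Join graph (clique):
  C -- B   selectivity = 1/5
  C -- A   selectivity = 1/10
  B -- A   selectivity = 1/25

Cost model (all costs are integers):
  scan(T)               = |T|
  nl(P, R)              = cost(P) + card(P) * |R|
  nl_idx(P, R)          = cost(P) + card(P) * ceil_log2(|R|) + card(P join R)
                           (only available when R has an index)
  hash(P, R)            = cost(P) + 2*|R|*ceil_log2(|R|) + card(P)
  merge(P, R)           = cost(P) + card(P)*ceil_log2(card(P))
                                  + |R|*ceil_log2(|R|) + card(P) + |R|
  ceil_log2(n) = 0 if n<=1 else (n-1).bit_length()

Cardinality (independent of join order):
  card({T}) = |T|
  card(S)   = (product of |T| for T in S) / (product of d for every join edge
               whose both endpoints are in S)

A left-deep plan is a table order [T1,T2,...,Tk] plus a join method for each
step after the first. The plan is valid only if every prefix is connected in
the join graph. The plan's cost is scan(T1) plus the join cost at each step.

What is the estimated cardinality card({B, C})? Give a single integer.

8000

Tables in S: B(400), C(100)
Edges inside S: C-B(d=5)
numerator = 400 * 100 = 40000
denominator = 5 = 5
card(S) = 40000 / 5 = 8000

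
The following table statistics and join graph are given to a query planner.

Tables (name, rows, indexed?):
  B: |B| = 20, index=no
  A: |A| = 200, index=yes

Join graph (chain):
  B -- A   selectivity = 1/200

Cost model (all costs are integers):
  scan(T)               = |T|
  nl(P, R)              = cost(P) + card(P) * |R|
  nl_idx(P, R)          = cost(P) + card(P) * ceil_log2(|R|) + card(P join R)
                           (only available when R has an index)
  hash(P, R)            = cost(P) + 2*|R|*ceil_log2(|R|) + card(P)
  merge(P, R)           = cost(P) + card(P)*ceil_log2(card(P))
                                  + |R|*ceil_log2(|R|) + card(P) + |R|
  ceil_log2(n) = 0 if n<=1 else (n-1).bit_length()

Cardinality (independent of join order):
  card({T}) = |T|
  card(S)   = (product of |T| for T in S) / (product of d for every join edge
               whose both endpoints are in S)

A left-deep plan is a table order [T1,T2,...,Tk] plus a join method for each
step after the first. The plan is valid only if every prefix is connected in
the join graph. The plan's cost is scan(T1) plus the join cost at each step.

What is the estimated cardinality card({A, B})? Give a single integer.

20

Tables in S: A(200), B(20)
Edges inside S: B-A(d=200)
numerator = 200 * 20 = 4000
denominator = 200 = 200
card(S) = 4000 / 200 = 20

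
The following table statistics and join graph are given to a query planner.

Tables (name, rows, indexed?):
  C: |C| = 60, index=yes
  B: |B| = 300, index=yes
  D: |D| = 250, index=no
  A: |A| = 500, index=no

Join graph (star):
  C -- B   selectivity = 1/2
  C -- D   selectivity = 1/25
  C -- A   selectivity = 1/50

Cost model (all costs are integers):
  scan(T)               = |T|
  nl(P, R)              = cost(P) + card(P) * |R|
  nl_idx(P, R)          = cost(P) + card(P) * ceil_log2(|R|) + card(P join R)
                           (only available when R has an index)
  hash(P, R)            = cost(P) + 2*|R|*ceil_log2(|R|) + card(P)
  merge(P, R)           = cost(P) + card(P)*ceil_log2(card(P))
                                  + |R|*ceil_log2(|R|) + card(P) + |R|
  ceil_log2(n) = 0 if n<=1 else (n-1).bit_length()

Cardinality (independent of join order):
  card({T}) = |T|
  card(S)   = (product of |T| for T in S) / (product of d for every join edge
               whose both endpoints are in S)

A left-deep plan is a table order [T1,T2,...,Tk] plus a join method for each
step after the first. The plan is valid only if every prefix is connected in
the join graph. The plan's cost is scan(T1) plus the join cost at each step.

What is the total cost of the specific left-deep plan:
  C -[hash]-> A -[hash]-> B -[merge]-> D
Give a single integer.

step 1: scan C: cost=60, card=60
step 2: join A via hash
    card(P join A) = 60*500/(50) = 600
    cost = 60 + 2*500*9 + 60 = 9120
step 3: join B via hash
    card(P join B) = 600*300/(2) = 90000
    cost = 9120 + 2*300*9 + 600 = 15120
step 4: join D via merge
    card(P join D) = 90000*250/(25) = 900000
    cost = 15120 + 90000*17 + 250*8 + 90000 + 250 = 1637370

1637370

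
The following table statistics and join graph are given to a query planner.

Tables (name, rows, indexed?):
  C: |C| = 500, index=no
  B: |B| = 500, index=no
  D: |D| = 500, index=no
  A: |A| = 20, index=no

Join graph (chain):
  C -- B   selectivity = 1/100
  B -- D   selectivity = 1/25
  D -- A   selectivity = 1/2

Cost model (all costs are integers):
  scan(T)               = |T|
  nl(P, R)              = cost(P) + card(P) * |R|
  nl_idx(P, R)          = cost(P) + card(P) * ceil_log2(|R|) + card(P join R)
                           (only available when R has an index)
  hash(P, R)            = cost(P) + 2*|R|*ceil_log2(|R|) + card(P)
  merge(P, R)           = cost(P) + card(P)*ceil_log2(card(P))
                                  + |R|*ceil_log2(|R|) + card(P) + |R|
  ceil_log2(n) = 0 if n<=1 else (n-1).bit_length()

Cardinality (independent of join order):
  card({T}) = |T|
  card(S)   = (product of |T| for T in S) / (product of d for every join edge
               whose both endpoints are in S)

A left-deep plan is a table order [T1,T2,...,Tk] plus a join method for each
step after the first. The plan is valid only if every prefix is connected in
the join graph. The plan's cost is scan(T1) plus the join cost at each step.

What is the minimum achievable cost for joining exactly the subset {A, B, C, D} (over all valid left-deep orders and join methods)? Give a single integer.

71700

Selinger DP over subsets of {A,B,C,D}:
  {C}: scan cost=500, card=500
  {B}: scan cost=500, card=500
  {D}: scan cost=500, card=500
  {A}: scan cost=20, card=20
  {BC}: card=2500; try (C,hash)→10000, (B,hash)→10000, (C,merge)→10500, (B,merge)→10500, (C,nl)→250500, (B,nl)→250500; best=10000 via (C,hash)
  {BD}: card=10000; try (D,hash)→10000, (B,hash)→10000, (D,merge)→10500, (B,merge)→10500, (D,nl)→250500, (B,nl)→250500; best=10000 via (D,hash)
  {AD}: card=5000; try (A,hash)→1200, (D,merge)→5140, (A,merge)→5620, (D,hash)→9040, (D,nl)→10020, (A,nl)→10500; best=1200 via (A,hash)
  {BCD}: card=50000; try (D,hash)→21500, (C,hash)→29000, (D,merge)→47500, (C,merge)→165000, (D,nl)→1260000, (C,nl)→5010000; best=21500 via (D,hash)
  {ABD}: card=100000; try (B,hash)→15200, (A,hash)→20200, (B,merge)→76200, (A,merge)→160120, (A,nl)→210000, (B,nl)→2501200; best=15200 via (B,hash)
  {ABCD}: card=500000; try (A,hash)→71700, (C,hash)→124200, (A,merge)→871620, (A,nl)→1021500, (C,merge)→1820200, (C,nl)→50015200; best=71700 via (A,hash)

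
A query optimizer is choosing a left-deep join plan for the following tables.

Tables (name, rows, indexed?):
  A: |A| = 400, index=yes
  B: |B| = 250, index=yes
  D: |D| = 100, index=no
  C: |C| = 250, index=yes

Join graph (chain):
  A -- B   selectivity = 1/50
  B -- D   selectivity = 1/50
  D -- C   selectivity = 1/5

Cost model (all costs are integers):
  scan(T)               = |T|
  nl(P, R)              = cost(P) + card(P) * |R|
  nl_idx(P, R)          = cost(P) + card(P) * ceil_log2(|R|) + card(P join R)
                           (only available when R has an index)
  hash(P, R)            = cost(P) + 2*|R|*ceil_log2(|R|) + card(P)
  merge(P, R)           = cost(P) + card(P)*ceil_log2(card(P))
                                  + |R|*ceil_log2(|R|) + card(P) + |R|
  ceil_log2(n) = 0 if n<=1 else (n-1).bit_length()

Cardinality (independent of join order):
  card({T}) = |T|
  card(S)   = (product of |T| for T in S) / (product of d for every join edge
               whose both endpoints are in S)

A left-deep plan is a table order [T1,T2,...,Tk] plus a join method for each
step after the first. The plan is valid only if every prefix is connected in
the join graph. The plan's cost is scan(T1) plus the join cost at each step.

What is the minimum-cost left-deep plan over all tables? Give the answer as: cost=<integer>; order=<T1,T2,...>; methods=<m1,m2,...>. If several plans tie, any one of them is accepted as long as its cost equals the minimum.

Selinger DP (subsets sized 1..n):
  {A}: scan cost=400, card=400
  {B}: scan cost=250, card=250
  {D}: scan cost=100, card=100
  {C}: scan cost=250, card=250
  {AB}: card=2000; try (A,nl_idx)→4500, (B,hash)→4800, (B,nl_idx)→5600, (A,merge)→6500, (B,merge)→6650, (A,hash)→7700 …(+2); best=4500 via (A,nl_idx)
  {BD}: card=500; try (B,nl_idx)→1400, (D,hash)→1900, (B,merge)→3150, (D,merge)→3300, (B,hash)→4200, (B,nl)→25100 …(+1); best=1400 via (B,nl_idx)
  {CD}: card=5000; try (D,hash)→1900, (C,merge)→3150, (D,merge)→3300, (C,hash)→4200, (C,nl_idx)→5900, (C,nl)→25100 …(+1); best=1900 via (D,hash)
  {ABD}: card=4000; try (D,hash)→7900, (A,hash)→9100, (A,nl_idx)→9900, (A,merge)→10400, (D,merge)→29300, (A,nl)→201400 …(+1); best=7900 via (D,hash)
  {BCD}: card=25000; try (C,hash)→5900, (C,merge)→8650, (B,hash)→10900, (C,nl_idx)→30400, (B,nl_idx)→66900, (B,merge)→74150 …(+2); best=5900 via (C,hash)
  {ABCD}: card=200000; try (C,hash)→15900, (A,hash)→38100, (C,merge)→62150, (C,nl_idx)→239900, (A,merge)→409900, (A,nl_idx)→430900 …(+2); best=15900 via (C,hash)

cost=15900; order=B,A,D,C; methods=nl_idx,hash,hash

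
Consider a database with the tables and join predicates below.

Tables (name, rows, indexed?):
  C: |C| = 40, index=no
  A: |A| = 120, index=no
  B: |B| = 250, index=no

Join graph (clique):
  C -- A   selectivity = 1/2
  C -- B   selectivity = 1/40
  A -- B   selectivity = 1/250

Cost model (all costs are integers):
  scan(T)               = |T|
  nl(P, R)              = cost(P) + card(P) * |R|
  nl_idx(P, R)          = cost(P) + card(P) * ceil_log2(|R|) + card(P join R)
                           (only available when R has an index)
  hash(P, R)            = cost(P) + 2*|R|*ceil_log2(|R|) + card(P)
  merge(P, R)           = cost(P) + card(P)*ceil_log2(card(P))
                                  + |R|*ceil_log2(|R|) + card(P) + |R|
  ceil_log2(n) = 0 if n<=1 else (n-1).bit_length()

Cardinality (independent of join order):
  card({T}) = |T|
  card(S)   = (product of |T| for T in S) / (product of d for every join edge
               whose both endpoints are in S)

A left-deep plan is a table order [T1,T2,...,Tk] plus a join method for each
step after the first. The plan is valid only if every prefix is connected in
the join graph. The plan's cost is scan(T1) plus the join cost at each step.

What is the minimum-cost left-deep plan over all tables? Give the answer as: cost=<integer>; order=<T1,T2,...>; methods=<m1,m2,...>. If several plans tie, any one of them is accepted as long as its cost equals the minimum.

Selinger DP (subsets sized 1..n):
  {C}: scan cost=40, card=40
  {A}: scan cost=120, card=120
  {B}: scan cost=250, card=250
  {AC}: card=2400; try (C,hash)→720, (A,merge)→1280, (C,merge)→1360, (A,hash)→1760, (A,nl)→4840, (C,nl)→4920; best=720 via (C,hash)
  {BC}: card=250; try (C,hash)→980, (B,merge)→2570, (C,merge)→2780, (B,hash)→4080, (B,nl)→10040, (C,nl)→10250; best=980 via (C,hash)
  {AB}: card=120; try (A,hash)→2180, (B,merge)→3330, (A,merge)→3460, (B,hash)→4240, (B,nl)→30120, (A,nl)→30250; best=2180 via (A,hash)
  {ABC}: card=60; try (C,hash)→2780, (A,hash)→2910, (C,merge)→3420, (A,merge)→4190, (C,nl)→6980, (B,hash)→7120 …(+3); best=2780 via (C,hash)

cost=2780; order=B,A,C; methods=hash,hash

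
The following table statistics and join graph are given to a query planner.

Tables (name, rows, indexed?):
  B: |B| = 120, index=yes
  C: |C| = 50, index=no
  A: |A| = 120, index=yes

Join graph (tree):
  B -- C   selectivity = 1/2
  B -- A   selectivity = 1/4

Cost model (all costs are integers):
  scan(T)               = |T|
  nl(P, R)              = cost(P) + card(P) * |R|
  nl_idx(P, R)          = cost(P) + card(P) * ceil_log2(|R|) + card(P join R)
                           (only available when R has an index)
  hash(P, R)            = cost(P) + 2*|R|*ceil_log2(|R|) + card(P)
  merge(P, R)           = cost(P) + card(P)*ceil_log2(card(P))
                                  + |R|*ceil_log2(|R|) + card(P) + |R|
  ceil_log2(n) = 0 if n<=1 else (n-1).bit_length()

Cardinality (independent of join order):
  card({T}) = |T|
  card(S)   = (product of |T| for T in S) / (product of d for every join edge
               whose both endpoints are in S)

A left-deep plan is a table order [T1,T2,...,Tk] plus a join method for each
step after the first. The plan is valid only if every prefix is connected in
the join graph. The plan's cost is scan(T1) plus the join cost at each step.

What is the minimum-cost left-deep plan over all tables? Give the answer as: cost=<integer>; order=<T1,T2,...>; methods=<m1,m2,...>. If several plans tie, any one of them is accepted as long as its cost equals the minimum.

Selinger DP (subsets sized 1..n):
  {B}: scan cost=120, card=120
  {C}: scan cost=50, card=50
  {A}: scan cost=120, card=120
  {BC}: card=3000; try (C,hash)→840, (B,merge)→1360, (C,merge)→1430, (B,hash)→1780, (B,nl_idx)→3400, (B,nl)→6050 …(+1); best=840 via (C,hash)
  {AB}: card=3600; try (B,hash)→1920, (A,hash)→1920, (B,merge)→2040, (A,merge)→2040, (B,nl_idx)→4560, (A,nl_idx)→4560 …(+2); best=1920 via (B,hash)
  {ABC}: card=90000; try (A,hash)→5520, (C,hash)→6120, (A,merge)→40800, (C,merge)→49070, (A,nl_idx)→111840, (C,nl)→181920 …(+1); best=5520 via (A,hash)

cost=5520; order=B,C,A; methods=hash,hash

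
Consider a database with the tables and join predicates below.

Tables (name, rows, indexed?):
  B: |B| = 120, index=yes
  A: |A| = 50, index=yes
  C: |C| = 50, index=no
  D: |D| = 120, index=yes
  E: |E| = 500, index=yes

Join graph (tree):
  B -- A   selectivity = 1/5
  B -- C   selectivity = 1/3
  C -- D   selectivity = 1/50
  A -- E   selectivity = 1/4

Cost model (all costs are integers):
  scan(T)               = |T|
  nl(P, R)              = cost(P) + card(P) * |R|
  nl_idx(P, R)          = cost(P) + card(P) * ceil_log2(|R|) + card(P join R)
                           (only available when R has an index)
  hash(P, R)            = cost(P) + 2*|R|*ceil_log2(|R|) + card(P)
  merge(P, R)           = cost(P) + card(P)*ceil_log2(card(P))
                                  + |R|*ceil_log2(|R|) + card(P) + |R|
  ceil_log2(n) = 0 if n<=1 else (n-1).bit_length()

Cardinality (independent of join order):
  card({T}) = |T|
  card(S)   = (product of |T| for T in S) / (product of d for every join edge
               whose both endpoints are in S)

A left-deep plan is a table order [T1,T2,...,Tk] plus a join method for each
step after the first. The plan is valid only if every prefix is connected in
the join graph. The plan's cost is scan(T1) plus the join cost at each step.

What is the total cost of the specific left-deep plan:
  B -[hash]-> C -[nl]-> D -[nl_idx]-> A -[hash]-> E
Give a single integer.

step 1: scan B: cost=120, card=120
step 2: join C via hash
    card(P join C) = 120*50/(3) = 2000
    cost = 120 + 2*50*6 + 120 = 840
step 3: join D via nl
    card(P join D) = 2000*120/(50) = 4800
    cost = 840 + 2000*120 = 240840
step 4: join A via nl_idx
    card(P join A) = 4800*50/(5) = 48000
    cost = 240840 + 4800*6 + 48000 = 317640
step 5: join E via hash
    card(P join E) = 48000*500/(4) = 6000000
    cost = 317640 + 2*500*9 + 48000 = 374640

374640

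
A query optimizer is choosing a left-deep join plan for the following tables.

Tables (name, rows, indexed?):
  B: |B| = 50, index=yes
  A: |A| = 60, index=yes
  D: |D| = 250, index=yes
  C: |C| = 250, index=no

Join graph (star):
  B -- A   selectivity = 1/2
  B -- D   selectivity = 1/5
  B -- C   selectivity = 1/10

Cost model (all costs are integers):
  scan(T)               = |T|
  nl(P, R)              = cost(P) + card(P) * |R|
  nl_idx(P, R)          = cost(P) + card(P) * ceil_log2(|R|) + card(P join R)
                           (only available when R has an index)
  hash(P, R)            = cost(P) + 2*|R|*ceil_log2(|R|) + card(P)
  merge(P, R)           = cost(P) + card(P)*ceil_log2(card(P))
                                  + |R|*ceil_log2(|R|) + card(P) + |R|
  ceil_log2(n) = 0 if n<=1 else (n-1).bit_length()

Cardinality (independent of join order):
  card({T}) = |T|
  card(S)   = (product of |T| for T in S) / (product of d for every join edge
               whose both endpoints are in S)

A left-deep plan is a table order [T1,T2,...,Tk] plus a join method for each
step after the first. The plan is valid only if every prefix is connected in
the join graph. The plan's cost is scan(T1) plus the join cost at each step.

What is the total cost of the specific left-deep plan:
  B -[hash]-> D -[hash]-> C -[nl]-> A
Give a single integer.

step 1: scan B: cost=50, card=50
step 2: join D via hash
    card(P join D) = 50*250/(5) = 2500
    cost = 50 + 2*250*8 + 50 = 4100
step 3: join C via hash
    card(P join C) = 2500*250/(10) = 62500
    cost = 4100 + 2*250*8 + 2500 = 10600
step 4: join A via nl
    card(P join A) = 62500*60/(2) = 1875000
    cost = 10600 + 62500*60 = 3760600

3760600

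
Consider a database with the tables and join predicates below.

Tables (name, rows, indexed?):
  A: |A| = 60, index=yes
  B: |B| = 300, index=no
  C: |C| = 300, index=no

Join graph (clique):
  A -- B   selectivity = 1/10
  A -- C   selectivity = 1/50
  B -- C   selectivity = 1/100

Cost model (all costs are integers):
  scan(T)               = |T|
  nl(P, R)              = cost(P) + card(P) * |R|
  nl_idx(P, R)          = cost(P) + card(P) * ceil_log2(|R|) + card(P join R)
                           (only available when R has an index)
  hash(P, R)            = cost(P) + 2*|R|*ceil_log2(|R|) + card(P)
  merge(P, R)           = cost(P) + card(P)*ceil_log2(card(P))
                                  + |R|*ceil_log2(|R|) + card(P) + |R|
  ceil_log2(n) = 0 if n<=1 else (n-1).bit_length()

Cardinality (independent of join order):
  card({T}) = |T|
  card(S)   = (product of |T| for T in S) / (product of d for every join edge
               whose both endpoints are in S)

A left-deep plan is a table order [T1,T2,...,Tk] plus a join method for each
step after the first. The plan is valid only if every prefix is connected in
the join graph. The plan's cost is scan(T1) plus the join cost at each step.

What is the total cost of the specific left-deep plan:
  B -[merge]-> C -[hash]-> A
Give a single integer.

step 1: scan B: cost=300, card=300
step 2: join C via merge
    card(P join C) = 300*300/(100) = 900
    cost = 300 + 300*9 + 300*9 + 300 + 300 = 6300
step 3: join A via hash
    card(P join A) = 900*60/(10*50) = 108
    cost = 6300 + 2*60*6 + 900 = 7920

7920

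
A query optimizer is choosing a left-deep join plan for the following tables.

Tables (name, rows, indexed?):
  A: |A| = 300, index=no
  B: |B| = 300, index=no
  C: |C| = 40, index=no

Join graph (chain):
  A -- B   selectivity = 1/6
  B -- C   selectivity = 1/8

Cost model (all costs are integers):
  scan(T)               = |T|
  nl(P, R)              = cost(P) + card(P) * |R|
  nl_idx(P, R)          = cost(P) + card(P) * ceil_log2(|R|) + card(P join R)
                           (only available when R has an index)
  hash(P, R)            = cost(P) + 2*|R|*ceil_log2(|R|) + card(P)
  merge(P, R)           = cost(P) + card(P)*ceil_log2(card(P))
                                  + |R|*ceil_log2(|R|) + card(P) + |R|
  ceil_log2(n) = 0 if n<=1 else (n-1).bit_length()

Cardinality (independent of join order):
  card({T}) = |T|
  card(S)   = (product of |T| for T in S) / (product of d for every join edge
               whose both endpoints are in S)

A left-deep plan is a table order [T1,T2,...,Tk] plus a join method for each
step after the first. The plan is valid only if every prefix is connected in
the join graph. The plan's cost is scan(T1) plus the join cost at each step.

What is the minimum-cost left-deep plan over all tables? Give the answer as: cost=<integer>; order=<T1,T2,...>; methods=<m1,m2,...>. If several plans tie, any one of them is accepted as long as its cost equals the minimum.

cost=7980; order=B,C,A; methods=hash,hash

Selinger DP (subsets sized 1..n):
  {A}: scan cost=300, card=300
  {B}: scan cost=300, card=300
  {C}: scan cost=40, card=40
  {AB}: card=15000; try (B,hash)→6000, (A,hash)→6000, (B,merge)→6300, (A,merge)→6300, (B,nl)→90300, (A,nl)→90300; best=6000 via (B,hash)
  {BC}: card=1500; try (C,hash)→1080, (B,merge)→3320, (C,merge)→3580, (B,hash)→5480, (B,nl)→12040, (C,nl)→12300; best=1080 via (C,hash)
  {ABC}: card=75000; try (A,hash)→7980, (C,hash)→21480, (A,merge)→22080, (C,merge)→231280, (A,nl)→451080, (C,nl)→606000; best=7980 via (A,hash)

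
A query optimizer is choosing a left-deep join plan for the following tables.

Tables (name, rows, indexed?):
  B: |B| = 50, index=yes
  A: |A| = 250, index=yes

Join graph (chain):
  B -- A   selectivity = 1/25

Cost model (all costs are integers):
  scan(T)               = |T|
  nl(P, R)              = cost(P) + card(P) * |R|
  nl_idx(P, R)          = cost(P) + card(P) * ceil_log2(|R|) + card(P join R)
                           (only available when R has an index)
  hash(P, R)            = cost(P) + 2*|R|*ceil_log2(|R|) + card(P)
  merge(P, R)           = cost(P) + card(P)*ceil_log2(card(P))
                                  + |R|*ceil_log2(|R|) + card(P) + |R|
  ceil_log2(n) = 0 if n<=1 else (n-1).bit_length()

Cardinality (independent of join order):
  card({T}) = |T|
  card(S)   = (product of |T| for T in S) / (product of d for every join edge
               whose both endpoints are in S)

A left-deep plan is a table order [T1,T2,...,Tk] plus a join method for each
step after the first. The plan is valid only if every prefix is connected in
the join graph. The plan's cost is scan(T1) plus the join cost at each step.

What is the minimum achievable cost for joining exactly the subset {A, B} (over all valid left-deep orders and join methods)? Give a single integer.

950

Selinger DP over subsets of {A,B}:
  {B}: scan cost=50, card=50
  {A}: scan cost=250, card=250
  {AB}: card=500; try (A,nl_idx)→950, (B,hash)→1100, (B,nl_idx)→2250, (A,merge)→2650, (B,merge)→2850, (A,hash)→4100 …(+2); best=950 via (A,nl_idx)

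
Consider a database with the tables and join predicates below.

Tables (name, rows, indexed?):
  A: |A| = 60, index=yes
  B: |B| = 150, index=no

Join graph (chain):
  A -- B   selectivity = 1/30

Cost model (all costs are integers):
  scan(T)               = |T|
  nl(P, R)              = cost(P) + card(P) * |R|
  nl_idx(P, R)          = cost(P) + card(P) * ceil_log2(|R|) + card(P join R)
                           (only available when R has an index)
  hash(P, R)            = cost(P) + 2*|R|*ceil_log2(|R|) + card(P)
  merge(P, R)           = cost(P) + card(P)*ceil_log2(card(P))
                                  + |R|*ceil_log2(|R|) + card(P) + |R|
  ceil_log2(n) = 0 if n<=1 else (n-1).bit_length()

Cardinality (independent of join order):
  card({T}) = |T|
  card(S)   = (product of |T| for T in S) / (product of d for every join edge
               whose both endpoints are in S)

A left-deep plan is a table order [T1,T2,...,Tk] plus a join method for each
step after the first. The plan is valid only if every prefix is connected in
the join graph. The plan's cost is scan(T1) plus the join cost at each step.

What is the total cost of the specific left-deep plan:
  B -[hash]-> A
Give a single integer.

step 1: scan B: cost=150, card=150
step 2: join A via hash
    card(P join A) = 150*60/(30) = 300
    cost = 150 + 2*60*6 + 150 = 1020

1020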